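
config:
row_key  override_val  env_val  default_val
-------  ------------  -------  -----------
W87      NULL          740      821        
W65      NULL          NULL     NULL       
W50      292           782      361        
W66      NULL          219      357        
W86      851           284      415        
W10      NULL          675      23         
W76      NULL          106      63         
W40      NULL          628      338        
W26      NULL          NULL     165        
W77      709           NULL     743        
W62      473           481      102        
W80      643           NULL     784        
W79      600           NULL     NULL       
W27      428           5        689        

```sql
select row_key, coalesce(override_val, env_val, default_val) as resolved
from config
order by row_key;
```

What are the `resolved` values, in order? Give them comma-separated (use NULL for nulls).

675, 165, 428, 628, 292, 473, NULL, 219, 106, 709, 600, 643, 851, 740

row_key=W10: override_val=NULL, env_val=675 → 675
row_key=W26: override_val=NULL, env_val=NULL, default_val=165 → 165
row_key=W27: override_val=428 → 428
row_key=W40: override_val=NULL, env_val=628 → 628
row_key=W50: override_val=292 → 292
row_key=W62: override_val=473 → 473
row_key=W65: override_val=NULL, env_val=NULL, default_val=NULL (all NULL) → NULL
row_key=W66: override_val=NULL, env_val=219 → 219
row_key=W76: override_val=NULL, env_val=106 → 106
row_key=W77: override_val=709 → 709
row_key=W79: override_val=600 → 600
row_key=W80: override_val=643 → 643
row_key=W86: override_val=851 → 851
row_key=W87: override_val=NULL, env_val=740 → 740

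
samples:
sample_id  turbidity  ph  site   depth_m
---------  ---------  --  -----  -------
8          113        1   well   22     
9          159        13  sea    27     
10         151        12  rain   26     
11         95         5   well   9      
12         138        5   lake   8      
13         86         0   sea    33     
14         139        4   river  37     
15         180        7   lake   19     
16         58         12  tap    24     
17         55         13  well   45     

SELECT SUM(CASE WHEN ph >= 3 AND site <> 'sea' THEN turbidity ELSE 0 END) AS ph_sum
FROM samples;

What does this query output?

816

sample_id=8: ✗
sample_id=9: ✗
sample_id=10: ✓ → 151
sample_id=11: ✓ → 95
sample_id=12: ✓ → 138
sample_id=13: ✗
sample_id=14: ✓ → 139
sample_id=15: ✓ → 180
sample_id=16: ✓ → 58
sample_id=17: ✓ → 55
ph_sum = 151 + 95 + 138 + 139 + 180 + 58 + 55 = 816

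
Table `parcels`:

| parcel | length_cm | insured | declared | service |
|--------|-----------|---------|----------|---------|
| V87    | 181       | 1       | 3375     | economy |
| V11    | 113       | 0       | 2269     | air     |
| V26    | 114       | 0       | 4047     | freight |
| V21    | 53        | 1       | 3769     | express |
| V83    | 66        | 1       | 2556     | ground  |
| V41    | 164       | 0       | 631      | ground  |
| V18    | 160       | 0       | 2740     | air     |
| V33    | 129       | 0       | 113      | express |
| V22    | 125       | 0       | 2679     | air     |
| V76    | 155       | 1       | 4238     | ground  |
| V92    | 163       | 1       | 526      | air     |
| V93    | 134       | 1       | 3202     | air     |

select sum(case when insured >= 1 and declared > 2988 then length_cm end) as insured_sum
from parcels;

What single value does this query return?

parcel=V87: ✓ → 181
parcel=V11: ✗
parcel=V26: ✗
parcel=V21: ✓ → 53
parcel=V83: ✗
parcel=V41: ✗
parcel=V18: ✗
parcel=V33: ✗
parcel=V22: ✗
parcel=V76: ✓ → 155
parcel=V92: ✗
parcel=V93: ✓ → 134
insured_sum = 181 + 53 + 155 + 134 = 523

523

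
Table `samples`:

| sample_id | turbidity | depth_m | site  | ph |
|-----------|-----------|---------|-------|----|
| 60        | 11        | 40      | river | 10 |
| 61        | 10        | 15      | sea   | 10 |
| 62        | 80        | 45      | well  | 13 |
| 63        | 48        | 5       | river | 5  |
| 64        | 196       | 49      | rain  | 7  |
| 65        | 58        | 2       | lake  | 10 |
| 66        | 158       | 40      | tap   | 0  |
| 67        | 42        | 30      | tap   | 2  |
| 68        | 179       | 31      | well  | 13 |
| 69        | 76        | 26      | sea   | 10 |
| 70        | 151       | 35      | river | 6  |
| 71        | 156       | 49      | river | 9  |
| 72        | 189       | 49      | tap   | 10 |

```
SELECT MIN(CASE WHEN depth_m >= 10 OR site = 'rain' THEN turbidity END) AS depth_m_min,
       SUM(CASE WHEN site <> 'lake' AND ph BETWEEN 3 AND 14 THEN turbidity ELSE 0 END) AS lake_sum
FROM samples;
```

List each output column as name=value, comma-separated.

[depth_m_min: depth_m >= 10 OR site = 'rain']
sample_id=60: ✓ → 11
sample_id=61: ✓ → 10
sample_id=62: ✓ → 80
sample_id=63: ✗
sample_id=64: ✓ → 196
sample_id=65: ✗
sample_id=66: ✓ → 158
sample_id=67: ✓ → 42
sample_id=68: ✓ → 179
sample_id=69: ✓ → 76
sample_id=70: ✓ → 151
sample_id=71: ✓ → 156
sample_id=72: ✓ → 189
depth_m_min = MIN(11, 10, 80, 196, 158, 42, 179, 76, 151, 156, 189) = 10
—
[lake_sum: site <> 'lake' AND ph BETWEEN 3 AND 14]
sample_id=60: ✓ → 11
sample_id=61: ✓ → 10
sample_id=62: ✓ → 80
sample_id=63: ✓ → 48
sample_id=64: ✓ → 196
sample_id=65: ✗
sample_id=66: ✗
sample_id=67: ✗
sample_id=68: ✓ → 179
sample_id=69: ✓ → 76
sample_id=70: ✓ → 151
sample_id=71: ✓ → 156
sample_id=72: ✓ → 189
lake_sum = 11 + 10 + 80 + 48 + 196 + 179 + 76 + 151 + 156 + 189 = 1096

depth_m_min=10, lake_sum=1096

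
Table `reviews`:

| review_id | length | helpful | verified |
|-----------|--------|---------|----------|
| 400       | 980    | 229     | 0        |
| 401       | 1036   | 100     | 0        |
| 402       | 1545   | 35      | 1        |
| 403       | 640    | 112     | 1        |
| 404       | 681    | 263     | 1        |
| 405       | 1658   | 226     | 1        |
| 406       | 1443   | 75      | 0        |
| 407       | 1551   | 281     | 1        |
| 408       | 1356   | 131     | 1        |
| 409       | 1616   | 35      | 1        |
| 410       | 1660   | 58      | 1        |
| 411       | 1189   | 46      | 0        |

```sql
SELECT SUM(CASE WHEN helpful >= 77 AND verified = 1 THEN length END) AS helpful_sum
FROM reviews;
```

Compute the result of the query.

review_id=400: ✗
review_id=401: ✗
review_id=402: ✗
review_id=403: ✓ → 640
review_id=404: ✓ → 681
review_id=405: ✓ → 1658
review_id=406: ✗
review_id=407: ✓ → 1551
review_id=408: ✓ → 1356
review_id=409: ✗
review_id=410: ✗
review_id=411: ✗
helpful_sum = 640 + 681 + 1658 + 1551 + 1356 = 5886

5886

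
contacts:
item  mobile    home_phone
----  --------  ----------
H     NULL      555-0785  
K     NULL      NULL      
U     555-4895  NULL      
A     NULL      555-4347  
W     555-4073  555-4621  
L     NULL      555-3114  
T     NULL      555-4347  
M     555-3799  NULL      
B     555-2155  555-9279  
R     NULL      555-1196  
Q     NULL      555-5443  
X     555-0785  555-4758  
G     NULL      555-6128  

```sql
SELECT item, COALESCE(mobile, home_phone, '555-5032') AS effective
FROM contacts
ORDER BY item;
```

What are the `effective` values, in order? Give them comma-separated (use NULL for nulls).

item=A: mobile=NULL, home_phone=555-4347 → 555-4347
item=B: mobile=555-2155 → 555-2155
item=G: mobile=NULL, home_phone=555-6128 → 555-6128
item=H: mobile=NULL, home_phone=555-0785 → 555-0785
item=K: mobile=NULL, home_phone=NULL, → literal 555-5032 → 555-5032
item=L: mobile=NULL, home_phone=555-3114 → 555-3114
item=M: mobile=555-3799 → 555-3799
item=Q: mobile=NULL, home_phone=555-5443 → 555-5443
item=R: mobile=NULL, home_phone=555-1196 → 555-1196
item=T: mobile=NULL, home_phone=555-4347 → 555-4347
item=U: mobile=555-4895 → 555-4895
item=W: mobile=555-4073 → 555-4073
item=X: mobile=555-0785 → 555-0785

555-4347, 555-2155, 555-6128, 555-0785, 555-5032, 555-3114, 555-3799, 555-5443, 555-1196, 555-4347, 555-4895, 555-4073, 555-0785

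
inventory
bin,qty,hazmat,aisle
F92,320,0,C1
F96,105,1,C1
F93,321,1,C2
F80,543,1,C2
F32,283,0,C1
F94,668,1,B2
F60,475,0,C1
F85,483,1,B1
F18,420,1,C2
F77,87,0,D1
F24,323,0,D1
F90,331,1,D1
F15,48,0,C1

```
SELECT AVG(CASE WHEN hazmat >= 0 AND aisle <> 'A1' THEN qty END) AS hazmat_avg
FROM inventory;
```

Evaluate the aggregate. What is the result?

bin=F92: ✓ → 320
bin=F96: ✓ → 105
bin=F93: ✓ → 321
bin=F80: ✓ → 543
bin=F32: ✓ → 283
bin=F94: ✓ → 668
bin=F60: ✓ → 475
bin=F85: ✓ → 483
bin=F18: ✓ → 420
bin=F77: ✓ → 87
bin=F24: ✓ → 323
bin=F90: ✓ → 331
bin=F15: ✓ → 48
hazmat_avg = (320 + 105 + 321 + 543 + 283 + 668 + 475 + 483 + 420 + 87 + 323 + 331 + 48) / 13 = 339

339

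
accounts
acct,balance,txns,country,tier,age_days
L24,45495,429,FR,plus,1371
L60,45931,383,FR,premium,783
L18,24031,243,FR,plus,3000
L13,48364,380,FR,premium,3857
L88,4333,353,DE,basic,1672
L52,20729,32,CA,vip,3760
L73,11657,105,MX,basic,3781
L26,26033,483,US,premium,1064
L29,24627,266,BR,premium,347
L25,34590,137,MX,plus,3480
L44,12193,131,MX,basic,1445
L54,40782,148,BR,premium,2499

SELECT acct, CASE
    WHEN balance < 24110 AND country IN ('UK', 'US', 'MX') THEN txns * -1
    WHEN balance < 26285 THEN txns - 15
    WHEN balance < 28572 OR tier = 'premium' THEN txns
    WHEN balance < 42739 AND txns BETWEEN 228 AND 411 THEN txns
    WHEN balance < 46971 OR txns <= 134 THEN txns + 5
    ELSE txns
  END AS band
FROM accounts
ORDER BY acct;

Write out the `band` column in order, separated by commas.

acct=L13: balance < 28572 OR tier = 'premium' → 380
acct=L18: balance < 26285 → 228
acct=L24: balance < 46971 OR txns <= 134 → 434
acct=L25: balance < 46971 OR txns <= 134 → 142
acct=L26: balance < 26285 → 468
acct=L29: balance < 26285 → 251
acct=L44: balance < 24110 AND country IN ('UK', 'US', 'MX') → -131
acct=L52: balance < 26285 → 17
acct=L54: balance < 28572 OR tier = 'premium' → 148
acct=L60: balance < 28572 OR tier = 'premium' → 383
acct=L73: balance < 24110 AND country IN ('UK', 'US', 'MX') → -105
acct=L88: balance < 26285 → 338

380, 228, 434, 142, 468, 251, -131, 17, 148, 383, -105, 338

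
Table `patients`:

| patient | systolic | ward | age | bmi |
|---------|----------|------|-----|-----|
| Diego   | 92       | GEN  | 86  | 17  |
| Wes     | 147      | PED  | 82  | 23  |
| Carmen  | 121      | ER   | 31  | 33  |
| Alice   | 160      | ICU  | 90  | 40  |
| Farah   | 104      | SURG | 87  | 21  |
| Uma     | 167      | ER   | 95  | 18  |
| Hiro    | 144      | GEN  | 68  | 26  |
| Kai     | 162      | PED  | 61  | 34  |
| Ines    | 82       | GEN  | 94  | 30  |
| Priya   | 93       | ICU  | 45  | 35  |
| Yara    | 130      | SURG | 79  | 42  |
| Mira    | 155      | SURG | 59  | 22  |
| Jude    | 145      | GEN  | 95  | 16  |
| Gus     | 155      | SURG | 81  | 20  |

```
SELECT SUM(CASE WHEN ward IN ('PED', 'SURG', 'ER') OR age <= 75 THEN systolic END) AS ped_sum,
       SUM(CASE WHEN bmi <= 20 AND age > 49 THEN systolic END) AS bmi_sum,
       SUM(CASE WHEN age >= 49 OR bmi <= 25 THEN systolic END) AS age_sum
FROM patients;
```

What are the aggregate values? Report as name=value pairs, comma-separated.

ped_sum=1378, bmi_sum=559, age_sum=1643

[ped_sum: ward IN ('PED', 'SURG', 'ER') OR age <= 75]
patient=Diego: ✗
patient=Wes: ✓ → 147
patient=Carmen: ✓ → 121
patient=Alice: ✗
patient=Farah: ✓ → 104
patient=Uma: ✓ → 167
patient=Hiro: ✓ → 144
patient=Kai: ✓ → 162
patient=Ines: ✗
patient=Priya: ✓ → 93
patient=Yara: ✓ → 130
patient=Mira: ✓ → 155
patient=Jude: ✗
patient=Gus: ✓ → 155
ped_sum = 147 + 121 + 104 + 167 + 144 + 162 + 93 + 130 + 155 + 155 = 1378
—
[bmi_sum: bmi <= 20 AND age > 49]
patient=Diego: ✓ → 92
patient=Wes: ✗
patient=Carmen: ✗
patient=Alice: ✗
patient=Farah: ✗
patient=Uma: ✓ → 167
patient=Hiro: ✗
patient=Kai: ✗
patient=Ines: ✗
patient=Priya: ✗
patient=Yara: ✗
patient=Mira: ✗
patient=Jude: ✓ → 145
patient=Gus: ✓ → 155
bmi_sum = 92 + 167 + 145 + 155 = 559
—
[age_sum: age >= 49 OR bmi <= 25]
patient=Diego: ✓ → 92
patient=Wes: ✓ → 147
patient=Carmen: ✗
patient=Alice: ✓ → 160
patient=Farah: ✓ → 104
patient=Uma: ✓ → 167
patient=Hiro: ✓ → 144
patient=Kai: ✓ → 162
patient=Ines: ✓ → 82
patient=Priya: ✗
patient=Yara: ✓ → 130
patient=Mira: ✓ → 155
patient=Jude: ✓ → 145
patient=Gus: ✓ → 155
age_sum = 92 + 147 + 160 + 104 + 167 + 144 + 162 + 82 + 130 + 155 + 145 + 155 = 1643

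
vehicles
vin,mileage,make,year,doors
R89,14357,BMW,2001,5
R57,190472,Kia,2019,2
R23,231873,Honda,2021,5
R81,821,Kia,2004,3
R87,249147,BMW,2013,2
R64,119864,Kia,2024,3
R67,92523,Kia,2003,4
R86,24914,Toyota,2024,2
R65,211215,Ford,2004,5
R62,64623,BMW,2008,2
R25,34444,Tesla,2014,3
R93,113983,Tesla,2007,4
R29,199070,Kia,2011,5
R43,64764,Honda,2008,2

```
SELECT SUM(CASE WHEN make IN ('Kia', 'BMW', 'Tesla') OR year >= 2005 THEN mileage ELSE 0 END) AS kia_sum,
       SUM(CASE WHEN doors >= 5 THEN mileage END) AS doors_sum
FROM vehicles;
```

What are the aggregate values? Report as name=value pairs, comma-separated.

kia_sum=1400855, doors_sum=656515

[kia_sum: make IN ('Kia', 'BMW', 'Tesla') OR year >= 2005]
vin=R89: ✓ → 14357
vin=R57: ✓ → 190472
vin=R23: ✓ → 231873
vin=R81: ✓ → 821
vin=R87: ✓ → 249147
vin=R64: ✓ → 119864
vin=R67: ✓ → 92523
vin=R86: ✓ → 24914
vin=R65: ✗
vin=R62: ✓ → 64623
vin=R25: ✓ → 34444
vin=R93: ✓ → 113983
vin=R29: ✓ → 199070
vin=R43: ✓ → 64764
kia_sum = 14357 + 190472 + 231873 + 821 + 249147 + 119864 + 92523 + 24914 + 64623 + 34444 + 113983 + 199070 + 64764 = 1400855
—
[doors_sum: doors >= 5]
vin=R89: ✓ → 14357
vin=R57: ✗
vin=R23: ✓ → 231873
vin=R81: ✗
vin=R87: ✗
vin=R64: ✗
vin=R67: ✗
vin=R86: ✗
vin=R65: ✓ → 211215
vin=R62: ✗
vin=R25: ✗
vin=R93: ✗
vin=R29: ✓ → 199070
vin=R43: ✗
doors_sum = 14357 + 231873 + 211215 + 199070 = 656515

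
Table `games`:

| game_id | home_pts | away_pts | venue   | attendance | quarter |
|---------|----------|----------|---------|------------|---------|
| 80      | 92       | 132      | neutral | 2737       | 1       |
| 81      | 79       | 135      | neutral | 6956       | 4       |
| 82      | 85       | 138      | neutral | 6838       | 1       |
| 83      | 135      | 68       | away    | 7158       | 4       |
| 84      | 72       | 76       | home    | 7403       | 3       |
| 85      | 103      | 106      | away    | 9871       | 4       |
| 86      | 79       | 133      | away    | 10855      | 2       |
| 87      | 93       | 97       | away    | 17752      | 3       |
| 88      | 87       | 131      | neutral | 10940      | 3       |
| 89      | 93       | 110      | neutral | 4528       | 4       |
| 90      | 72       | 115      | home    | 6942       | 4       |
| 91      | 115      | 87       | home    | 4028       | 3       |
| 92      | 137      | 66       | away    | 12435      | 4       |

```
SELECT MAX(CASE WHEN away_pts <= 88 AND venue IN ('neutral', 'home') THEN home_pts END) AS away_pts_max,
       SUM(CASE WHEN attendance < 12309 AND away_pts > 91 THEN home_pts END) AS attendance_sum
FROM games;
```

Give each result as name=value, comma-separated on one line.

away_pts_max=115, attendance_sum=690

[away_pts_max: away_pts <= 88 AND venue IN ('neutral', 'home')]
game_id=80: ✗
game_id=81: ✗
game_id=82: ✗
game_id=83: ✗
game_id=84: ✓ → 72
game_id=85: ✗
game_id=86: ✗
game_id=87: ✗
game_id=88: ✗
game_id=89: ✗
game_id=90: ✗
game_id=91: ✓ → 115
game_id=92: ✗
away_pts_max = MAX(72, 115) = 115
—
[attendance_sum: attendance < 12309 AND away_pts > 91]
game_id=80: ✓ → 92
game_id=81: ✓ → 79
game_id=82: ✓ → 85
game_id=83: ✗
game_id=84: ✗
game_id=85: ✓ → 103
game_id=86: ✓ → 79
game_id=87: ✗
game_id=88: ✓ → 87
game_id=89: ✓ → 93
game_id=90: ✓ → 72
game_id=91: ✗
game_id=92: ✗
attendance_sum = 92 + 79 + 85 + 103 + 79 + 87 + 93 + 72 = 690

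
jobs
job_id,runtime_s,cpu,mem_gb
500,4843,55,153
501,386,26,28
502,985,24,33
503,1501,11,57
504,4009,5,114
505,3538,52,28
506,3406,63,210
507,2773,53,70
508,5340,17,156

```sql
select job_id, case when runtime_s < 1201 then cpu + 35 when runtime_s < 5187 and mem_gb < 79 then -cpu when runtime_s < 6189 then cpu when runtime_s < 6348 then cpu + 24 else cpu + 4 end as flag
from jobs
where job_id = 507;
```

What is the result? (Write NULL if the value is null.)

job_id = 507: runtime_s=2773, cpu=53, mem_gb=70.
runtime_s < 1201 → false
runtime_s < 5187 and mem_gb < 79 → true → -53

-53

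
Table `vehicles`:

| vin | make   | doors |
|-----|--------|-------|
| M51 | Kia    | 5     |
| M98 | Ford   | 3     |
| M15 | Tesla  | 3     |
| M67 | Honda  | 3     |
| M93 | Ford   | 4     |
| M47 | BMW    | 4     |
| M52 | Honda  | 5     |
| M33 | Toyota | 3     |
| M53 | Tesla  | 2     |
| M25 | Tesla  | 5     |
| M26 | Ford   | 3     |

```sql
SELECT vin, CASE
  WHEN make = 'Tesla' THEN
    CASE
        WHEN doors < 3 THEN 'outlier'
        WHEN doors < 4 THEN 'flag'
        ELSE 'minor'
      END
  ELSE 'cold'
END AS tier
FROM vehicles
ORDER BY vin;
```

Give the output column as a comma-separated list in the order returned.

flag, minor, cold, cold, cold, cold, cold, outlier, cold, cold, cold

vin=M15: make='Tesla' → inner[doors < 4] → flag
vin=M25: make='Tesla' → inner[ELSE] → minor
vin=M26: make='Ford' → outer ELSE → cold
vin=M33: make='Toyota' → outer ELSE → cold
vin=M47: make='BMW' → outer ELSE → cold
vin=M51: make='Kia' → outer ELSE → cold
vin=M52: make='Honda' → outer ELSE → cold
vin=M53: make='Tesla' → inner[doors < 3] → outlier
vin=M67: make='Honda' → outer ELSE → cold
vin=M93: make='Ford' → outer ELSE → cold
vin=M98: make='Ford' → outer ELSE → cold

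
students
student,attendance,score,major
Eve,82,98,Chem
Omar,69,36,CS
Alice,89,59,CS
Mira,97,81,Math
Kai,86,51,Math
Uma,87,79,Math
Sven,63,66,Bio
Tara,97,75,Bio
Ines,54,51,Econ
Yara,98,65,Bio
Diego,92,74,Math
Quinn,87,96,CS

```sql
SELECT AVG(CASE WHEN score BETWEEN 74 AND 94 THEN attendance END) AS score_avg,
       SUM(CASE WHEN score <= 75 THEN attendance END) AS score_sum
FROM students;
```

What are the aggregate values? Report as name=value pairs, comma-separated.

[score_avg: score BETWEEN 74 AND 94]
student=Eve: ✗
student=Omar: ✗
student=Alice: ✗
student=Mira: ✓ → 97
student=Kai: ✗
student=Uma: ✓ → 87
student=Sven: ✗
student=Tara: ✓ → 97
student=Ines: ✗
student=Yara: ✗
student=Diego: ✓ → 92
student=Quinn: ✗
score_avg = (97 + 87 + 97 + 92) / 4 = 93.25
—
[score_sum: score <= 75]
student=Eve: ✗
student=Omar: ✓ → 69
student=Alice: ✓ → 89
student=Mira: ✗
student=Kai: ✓ → 86
student=Uma: ✗
student=Sven: ✓ → 63
student=Tara: ✓ → 97
student=Ines: ✓ → 54
student=Yara: ✓ → 98
student=Diego: ✓ → 92
student=Quinn: ✗
score_sum = 69 + 89 + 86 + 63 + 97 + 54 + 98 + 92 = 648

score_avg=93.25, score_sum=648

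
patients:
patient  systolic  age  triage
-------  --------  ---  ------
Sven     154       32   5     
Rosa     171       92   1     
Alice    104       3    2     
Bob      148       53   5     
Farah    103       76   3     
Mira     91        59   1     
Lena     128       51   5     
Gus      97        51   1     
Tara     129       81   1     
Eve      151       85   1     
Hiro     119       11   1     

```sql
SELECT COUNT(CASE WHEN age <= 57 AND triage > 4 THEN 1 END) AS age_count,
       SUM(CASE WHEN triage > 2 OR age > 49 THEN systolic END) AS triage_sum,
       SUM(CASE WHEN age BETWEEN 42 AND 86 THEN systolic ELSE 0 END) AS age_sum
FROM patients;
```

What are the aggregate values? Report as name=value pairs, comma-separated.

[age_count: age <= 57 AND triage > 4]
patient=Sven: ✓ → 1
patient=Rosa: ✗
patient=Alice: ✗
patient=Bob: ✓ → 1
patient=Farah: ✗
patient=Mira: ✗
patient=Lena: ✓ → 1
patient=Gus: ✗
patient=Tara: ✗
patient=Eve: ✗
patient=Hiro: ✗
age_count = COUNT(1, 1, 1) = 3
—
[triage_sum: triage > 2 OR age > 49]
patient=Sven: ✓ → 154
patient=Rosa: ✓ → 171
patient=Alice: ✗
patient=Bob: ✓ → 148
patient=Farah: ✓ → 103
patient=Mira: ✓ → 91
patient=Lena: ✓ → 128
patient=Gus: ✓ → 97
patient=Tara: ✓ → 129
patient=Eve: ✓ → 151
patient=Hiro: ✗
triage_sum = 154 + 171 + 148 + 103 + 91 + 128 + 97 + 129 + 151 = 1172
—
[age_sum: age BETWEEN 42 AND 86]
patient=Sven: ✗
patient=Rosa: ✗
patient=Alice: ✗
patient=Bob: ✓ → 148
patient=Farah: ✓ → 103
patient=Mira: ✓ → 91
patient=Lena: ✓ → 128
patient=Gus: ✓ → 97
patient=Tara: ✓ → 129
patient=Eve: ✓ → 151
patient=Hiro: ✗
age_sum = 148 + 103 + 91 + 128 + 97 + 129 + 151 = 847

age_count=3, triage_sum=1172, age_sum=847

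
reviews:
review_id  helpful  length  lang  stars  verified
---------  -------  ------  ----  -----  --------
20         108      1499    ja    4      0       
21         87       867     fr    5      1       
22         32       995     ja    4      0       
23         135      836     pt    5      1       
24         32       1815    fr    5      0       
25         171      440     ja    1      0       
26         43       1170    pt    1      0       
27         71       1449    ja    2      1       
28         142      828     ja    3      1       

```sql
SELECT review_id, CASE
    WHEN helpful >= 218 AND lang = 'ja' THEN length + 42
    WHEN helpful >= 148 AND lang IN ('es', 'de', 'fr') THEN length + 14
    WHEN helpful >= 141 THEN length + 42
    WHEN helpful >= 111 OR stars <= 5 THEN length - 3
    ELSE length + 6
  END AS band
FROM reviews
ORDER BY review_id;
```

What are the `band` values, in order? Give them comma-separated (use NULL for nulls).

1496, 864, 992, 833, 1812, 482, 1167, 1446, 870

review_id=20: helpful >= 111 OR stars <= 5 → 1496
review_id=21: helpful >= 111 OR stars <= 5 → 864
review_id=22: helpful >= 111 OR stars <= 5 → 992
review_id=23: helpful >= 111 OR stars <= 5 → 833
review_id=24: helpful >= 111 OR stars <= 5 → 1812
review_id=25: helpful >= 141 → 482
review_id=26: helpful >= 111 OR stars <= 5 → 1167
review_id=27: helpful >= 111 OR stars <= 5 → 1446
review_id=28: helpful >= 141 → 870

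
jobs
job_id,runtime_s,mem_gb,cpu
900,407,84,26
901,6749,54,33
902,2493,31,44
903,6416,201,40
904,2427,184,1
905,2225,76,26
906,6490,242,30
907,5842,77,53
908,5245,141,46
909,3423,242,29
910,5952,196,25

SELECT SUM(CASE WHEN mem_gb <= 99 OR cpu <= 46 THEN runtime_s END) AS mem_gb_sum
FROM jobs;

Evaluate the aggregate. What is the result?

job_id=900: ✓ → 407
job_id=901: ✓ → 6749
job_id=902: ✓ → 2493
job_id=903: ✓ → 6416
job_id=904: ✓ → 2427
job_id=905: ✓ → 2225
job_id=906: ✓ → 6490
job_id=907: ✓ → 5842
job_id=908: ✓ → 5245
job_id=909: ✓ → 3423
job_id=910: ✓ → 5952
mem_gb_sum = 407 + 6749 + 2493 + 6416 + 2427 + 2225 + 6490 + 5842 + 5245 + 3423 + 5952 = 47669

47669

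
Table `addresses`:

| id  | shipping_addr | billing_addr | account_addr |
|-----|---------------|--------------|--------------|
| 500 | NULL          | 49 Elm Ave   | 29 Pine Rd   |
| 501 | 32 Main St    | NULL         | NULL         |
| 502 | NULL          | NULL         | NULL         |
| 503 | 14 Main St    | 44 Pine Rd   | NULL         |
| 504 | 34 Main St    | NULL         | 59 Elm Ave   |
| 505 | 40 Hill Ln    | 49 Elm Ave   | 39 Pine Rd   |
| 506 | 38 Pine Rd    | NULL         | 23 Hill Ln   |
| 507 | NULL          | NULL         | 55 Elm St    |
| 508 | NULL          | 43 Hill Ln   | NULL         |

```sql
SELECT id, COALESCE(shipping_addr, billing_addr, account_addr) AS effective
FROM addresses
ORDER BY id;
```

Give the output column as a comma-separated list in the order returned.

id=500: shipping_addr=NULL, billing_addr=49 Elm Ave → 49 Elm Ave
id=501: shipping_addr=32 Main St → 32 Main St
id=502: shipping_addr=NULL, billing_addr=NULL, account_addr=NULL (all NULL) → NULL
id=503: shipping_addr=14 Main St → 14 Main St
id=504: shipping_addr=34 Main St → 34 Main St
id=505: shipping_addr=40 Hill Ln → 40 Hill Ln
id=506: shipping_addr=38 Pine Rd → 38 Pine Rd
id=507: shipping_addr=NULL, billing_addr=NULL, account_addr=55 Elm St → 55 Elm St
id=508: shipping_addr=NULL, billing_addr=43 Hill Ln → 43 Hill Ln

49 Elm Ave, 32 Main St, NULL, 14 Main St, 34 Main St, 40 Hill Ln, 38 Pine Rd, 55 Elm St, 43 Hill Ln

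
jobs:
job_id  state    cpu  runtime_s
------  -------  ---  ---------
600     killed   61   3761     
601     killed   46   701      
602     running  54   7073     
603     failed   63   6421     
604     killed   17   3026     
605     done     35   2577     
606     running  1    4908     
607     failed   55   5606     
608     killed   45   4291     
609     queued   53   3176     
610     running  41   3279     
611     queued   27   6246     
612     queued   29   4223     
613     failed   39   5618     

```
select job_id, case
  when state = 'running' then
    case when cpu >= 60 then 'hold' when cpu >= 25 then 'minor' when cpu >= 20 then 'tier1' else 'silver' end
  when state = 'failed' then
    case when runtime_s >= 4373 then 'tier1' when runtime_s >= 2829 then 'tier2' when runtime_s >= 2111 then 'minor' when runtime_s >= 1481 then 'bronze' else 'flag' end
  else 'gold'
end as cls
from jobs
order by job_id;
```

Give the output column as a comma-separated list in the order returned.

gold, gold, minor, tier1, gold, gold, silver, tier1, gold, gold, minor, gold, gold, tier1

job_id=600: state='killed' → outer ELSE → gold
job_id=601: state='killed' → outer ELSE → gold
job_id=602: state='running' → inner[cpu >= 25] → minor
job_id=603: state='failed' → inner[runtime_s >= 4373] → tier1
job_id=604: state='killed' → outer ELSE → gold
job_id=605: state='done' → outer ELSE → gold
job_id=606: state='running' → inner[ELSE] → silver
job_id=607: state='failed' → inner[runtime_s >= 4373] → tier1
job_id=608: state='killed' → outer ELSE → gold
job_id=609: state='queued' → outer ELSE → gold
job_id=610: state='running' → inner[cpu >= 25] → minor
job_id=611: state='queued' → outer ELSE → gold
job_id=612: state='queued' → outer ELSE → gold
job_id=613: state='failed' → inner[runtime_s >= 4373] → tier1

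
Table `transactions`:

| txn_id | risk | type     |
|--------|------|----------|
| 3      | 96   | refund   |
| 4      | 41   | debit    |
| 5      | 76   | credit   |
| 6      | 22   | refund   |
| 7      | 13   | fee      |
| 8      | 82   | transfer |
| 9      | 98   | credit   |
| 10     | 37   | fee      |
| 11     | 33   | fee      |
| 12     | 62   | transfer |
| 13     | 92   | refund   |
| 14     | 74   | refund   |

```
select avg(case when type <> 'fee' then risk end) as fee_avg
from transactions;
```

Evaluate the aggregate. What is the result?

71.4444444444

txn_id=3: ✓ → 96
txn_id=4: ✓ → 41
txn_id=5: ✓ → 76
txn_id=6: ✓ → 22
txn_id=7: ✗
txn_id=8: ✓ → 82
txn_id=9: ✓ → 98
txn_id=10: ✗
txn_id=11: ✗
txn_id=12: ✓ → 62
txn_id=13: ✓ → 92
txn_id=14: ✓ → 74
fee_avg = (96 + 41 + 76 + 22 + 82 + 98 + 62 + 92 + 74) / 9 = 71.4444444444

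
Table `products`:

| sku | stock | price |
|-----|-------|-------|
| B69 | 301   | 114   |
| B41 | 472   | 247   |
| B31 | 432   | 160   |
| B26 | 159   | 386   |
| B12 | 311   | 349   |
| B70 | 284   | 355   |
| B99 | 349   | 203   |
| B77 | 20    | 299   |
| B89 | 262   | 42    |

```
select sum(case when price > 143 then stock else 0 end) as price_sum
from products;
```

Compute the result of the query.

2027

sku=B69: ✗
sku=B41: ✓ → 472
sku=B31: ✓ → 432
sku=B26: ✓ → 159
sku=B12: ✓ → 311
sku=B70: ✓ → 284
sku=B99: ✓ → 349
sku=B77: ✓ → 20
sku=B89: ✗
price_sum = 472 + 432 + 159 + 311 + 284 + 349 + 20 = 2027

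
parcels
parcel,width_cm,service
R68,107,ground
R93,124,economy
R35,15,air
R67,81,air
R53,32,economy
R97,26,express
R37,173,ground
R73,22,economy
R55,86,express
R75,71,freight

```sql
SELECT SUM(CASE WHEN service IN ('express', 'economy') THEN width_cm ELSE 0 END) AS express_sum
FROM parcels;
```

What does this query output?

parcel=R68: ✗
parcel=R93: ✓ → 124
parcel=R35: ✗
parcel=R67: ✗
parcel=R53: ✓ → 32
parcel=R97: ✓ → 26
parcel=R37: ✗
parcel=R73: ✓ → 22
parcel=R55: ✓ → 86
parcel=R75: ✗
express_sum = 124 + 32 + 26 + 22 + 86 = 290

290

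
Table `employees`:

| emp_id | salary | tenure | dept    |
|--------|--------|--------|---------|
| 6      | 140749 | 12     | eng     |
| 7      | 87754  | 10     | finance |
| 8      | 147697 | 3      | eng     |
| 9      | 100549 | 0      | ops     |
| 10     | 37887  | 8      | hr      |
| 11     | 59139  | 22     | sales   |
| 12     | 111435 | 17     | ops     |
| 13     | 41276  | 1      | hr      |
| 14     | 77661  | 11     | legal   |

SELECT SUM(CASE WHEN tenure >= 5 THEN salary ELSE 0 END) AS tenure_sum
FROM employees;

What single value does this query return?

514625

emp_id=6: ✓ → 140749
emp_id=7: ✓ → 87754
emp_id=8: ✗
emp_id=9: ✗
emp_id=10: ✓ → 37887
emp_id=11: ✓ → 59139
emp_id=12: ✓ → 111435
emp_id=13: ✗
emp_id=14: ✓ → 77661
tenure_sum = 140749 + 87754 + 37887 + 59139 + 111435 + 77661 = 514625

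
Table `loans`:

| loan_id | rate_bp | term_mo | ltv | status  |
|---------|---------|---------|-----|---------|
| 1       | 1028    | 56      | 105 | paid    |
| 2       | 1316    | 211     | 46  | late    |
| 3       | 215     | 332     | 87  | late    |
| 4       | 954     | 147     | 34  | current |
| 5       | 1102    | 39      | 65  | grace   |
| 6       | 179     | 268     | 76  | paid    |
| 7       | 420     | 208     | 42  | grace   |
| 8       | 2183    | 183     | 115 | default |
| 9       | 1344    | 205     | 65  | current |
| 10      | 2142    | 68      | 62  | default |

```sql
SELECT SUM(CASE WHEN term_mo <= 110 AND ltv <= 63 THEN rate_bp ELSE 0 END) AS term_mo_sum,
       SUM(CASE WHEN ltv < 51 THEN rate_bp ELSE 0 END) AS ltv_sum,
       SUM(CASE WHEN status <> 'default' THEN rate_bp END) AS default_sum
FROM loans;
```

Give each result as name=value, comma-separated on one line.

[term_mo_sum: term_mo <= 110 AND ltv <= 63]
loan_id=1: ✗
loan_id=2: ✗
loan_id=3: ✗
loan_id=4: ✗
loan_id=5: ✗
loan_id=6: ✗
loan_id=7: ✗
loan_id=8: ✗
loan_id=9: ✗
loan_id=10: ✓ → 2142
term_mo_sum = 2142
—
[ltv_sum: ltv < 51]
loan_id=1: ✗
loan_id=2: ✓ → 1316
loan_id=3: ✗
loan_id=4: ✓ → 954
loan_id=5: ✗
loan_id=6: ✗
loan_id=7: ✓ → 420
loan_id=8: ✗
loan_id=9: ✗
loan_id=10: ✗
ltv_sum = 1316 + 954 + 420 = 2690
—
[default_sum: status <> 'default']
loan_id=1: ✓ → 1028
loan_id=2: ✓ → 1316
loan_id=3: ✓ → 215
loan_id=4: ✓ → 954
loan_id=5: ✓ → 1102
loan_id=6: ✓ → 179
loan_id=7: ✓ → 420
loan_id=8: ✗
loan_id=9: ✓ → 1344
loan_id=10: ✗
default_sum = 1028 + 1316 + 215 + 954 + 1102 + 179 + 420 + 1344 = 6558

term_mo_sum=2142, ltv_sum=2690, default_sum=6558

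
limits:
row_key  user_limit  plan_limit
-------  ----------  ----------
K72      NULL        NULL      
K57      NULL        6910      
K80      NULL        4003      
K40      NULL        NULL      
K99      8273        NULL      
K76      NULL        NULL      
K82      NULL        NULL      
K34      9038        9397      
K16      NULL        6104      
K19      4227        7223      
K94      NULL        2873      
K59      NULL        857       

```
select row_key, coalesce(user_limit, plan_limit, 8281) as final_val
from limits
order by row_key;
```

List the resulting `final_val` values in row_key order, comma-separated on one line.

6104, 4227, 9038, 8281, 6910, 857, 8281, 8281, 4003, 8281, 2873, 8273

row_key=K16: user_limit=NULL, plan_limit=6104 → 6104
row_key=K19: user_limit=4227 → 4227
row_key=K34: user_limit=9038 → 9038
row_key=K40: user_limit=NULL, plan_limit=NULL, → literal 8281 → 8281
row_key=K57: user_limit=NULL, plan_limit=6910 → 6910
row_key=K59: user_limit=NULL, plan_limit=857 → 857
row_key=K72: user_limit=NULL, plan_limit=NULL, → literal 8281 → 8281
row_key=K76: user_limit=NULL, plan_limit=NULL, → literal 8281 → 8281
row_key=K80: user_limit=NULL, plan_limit=4003 → 4003
row_key=K82: user_limit=NULL, plan_limit=NULL, → literal 8281 → 8281
row_key=K94: user_limit=NULL, plan_limit=2873 → 2873
row_key=K99: user_limit=8273 → 8273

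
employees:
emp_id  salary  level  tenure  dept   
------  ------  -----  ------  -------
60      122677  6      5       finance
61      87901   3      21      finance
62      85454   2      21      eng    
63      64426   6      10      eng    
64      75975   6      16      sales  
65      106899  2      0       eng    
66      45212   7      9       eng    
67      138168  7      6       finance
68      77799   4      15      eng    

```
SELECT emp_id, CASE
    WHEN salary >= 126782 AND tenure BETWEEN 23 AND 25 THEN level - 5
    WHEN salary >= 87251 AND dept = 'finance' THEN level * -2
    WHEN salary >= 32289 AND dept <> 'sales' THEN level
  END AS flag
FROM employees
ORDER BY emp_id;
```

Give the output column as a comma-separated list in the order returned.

-12, -6, 2, 6, NULL, 2, 7, -14, 4

emp_id=60: salary >= 87251 AND dept = 'finance' → -12
emp_id=61: salary >= 87251 AND dept = 'finance' → -6
emp_id=62: salary >= 32289 AND dept <> 'sales' → 2
emp_id=63: salary >= 32289 AND dept <> 'sales' → 6
emp_id=64: (no match → NULL) → NULL
emp_id=65: salary >= 32289 AND dept <> 'sales' → 2
emp_id=66: salary >= 32289 AND dept <> 'sales' → 7
emp_id=67: salary >= 87251 AND dept = 'finance' → -14
emp_id=68: salary >= 32289 AND dept <> 'sales' → 4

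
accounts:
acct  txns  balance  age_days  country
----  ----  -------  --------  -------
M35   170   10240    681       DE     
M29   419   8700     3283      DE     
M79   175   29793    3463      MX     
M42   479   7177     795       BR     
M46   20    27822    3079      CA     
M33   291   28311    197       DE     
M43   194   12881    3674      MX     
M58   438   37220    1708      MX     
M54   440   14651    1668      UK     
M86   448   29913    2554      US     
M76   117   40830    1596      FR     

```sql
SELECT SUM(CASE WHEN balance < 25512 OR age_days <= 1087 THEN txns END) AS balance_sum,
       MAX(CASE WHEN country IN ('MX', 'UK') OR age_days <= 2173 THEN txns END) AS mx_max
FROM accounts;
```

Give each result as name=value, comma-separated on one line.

balance_sum=1993, mx_max=479

[balance_sum: balance < 25512 OR age_days <= 1087]
acct=M35: ✓ → 170
acct=M29: ✓ → 419
acct=M79: ✗
acct=M42: ✓ → 479
acct=M46: ✗
acct=M33: ✓ → 291
acct=M43: ✓ → 194
acct=M58: ✗
acct=M54: ✓ → 440
acct=M86: ✗
acct=M76: ✗
balance_sum = 170 + 419 + 479 + 291 + 194 + 440 = 1993
—
[mx_max: country IN ('MX', 'UK') OR age_days <= 2173]
acct=M35: ✓ → 170
acct=M29: ✗
acct=M79: ✓ → 175
acct=M42: ✓ → 479
acct=M46: ✗
acct=M33: ✓ → 291
acct=M43: ✓ → 194
acct=M58: ✓ → 438
acct=M54: ✓ → 440
acct=M86: ✗
acct=M76: ✓ → 117
mx_max = MAX(170, 175, 479, 291, 194, 438, 440, 117) = 479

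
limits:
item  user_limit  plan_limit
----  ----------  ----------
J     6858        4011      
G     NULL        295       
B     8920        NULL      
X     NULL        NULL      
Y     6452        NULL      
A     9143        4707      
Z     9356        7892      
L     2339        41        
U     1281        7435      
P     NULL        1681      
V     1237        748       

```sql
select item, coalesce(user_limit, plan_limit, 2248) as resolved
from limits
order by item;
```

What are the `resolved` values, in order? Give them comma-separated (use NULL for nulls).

9143, 8920, 295, 6858, 2339, 1681, 1281, 1237, 2248, 6452, 9356

item=A: user_limit=9143 → 9143
item=B: user_limit=8920 → 8920
item=G: user_limit=NULL, plan_limit=295 → 295
item=J: user_limit=6858 → 6858
item=L: user_limit=2339 → 2339
item=P: user_limit=NULL, plan_limit=1681 → 1681
item=U: user_limit=1281 → 1281
item=V: user_limit=1237 → 1237
item=X: user_limit=NULL, plan_limit=NULL, → literal 2248 → 2248
item=Y: user_limit=6452 → 6452
item=Z: user_limit=9356 → 9356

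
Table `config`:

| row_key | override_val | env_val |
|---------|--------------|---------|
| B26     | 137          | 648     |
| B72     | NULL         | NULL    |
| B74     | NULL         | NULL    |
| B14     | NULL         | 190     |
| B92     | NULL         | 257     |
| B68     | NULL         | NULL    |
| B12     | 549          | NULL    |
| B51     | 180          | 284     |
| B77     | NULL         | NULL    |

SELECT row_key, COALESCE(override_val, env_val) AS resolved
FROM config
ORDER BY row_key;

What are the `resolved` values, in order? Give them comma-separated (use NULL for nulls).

549, 190, 137, 180, NULL, NULL, NULL, NULL, 257

row_key=B12: override_val=549 → 549
row_key=B14: override_val=NULL, env_val=190 → 190
row_key=B26: override_val=137 → 137
row_key=B51: override_val=180 → 180
row_key=B68: override_val=NULL, env_val=NULL (all NULL) → NULL
row_key=B72: override_val=NULL, env_val=NULL (all NULL) → NULL
row_key=B74: override_val=NULL, env_val=NULL (all NULL) → NULL
row_key=B77: override_val=NULL, env_val=NULL (all NULL) → NULL
row_key=B92: override_val=NULL, env_val=257 → 257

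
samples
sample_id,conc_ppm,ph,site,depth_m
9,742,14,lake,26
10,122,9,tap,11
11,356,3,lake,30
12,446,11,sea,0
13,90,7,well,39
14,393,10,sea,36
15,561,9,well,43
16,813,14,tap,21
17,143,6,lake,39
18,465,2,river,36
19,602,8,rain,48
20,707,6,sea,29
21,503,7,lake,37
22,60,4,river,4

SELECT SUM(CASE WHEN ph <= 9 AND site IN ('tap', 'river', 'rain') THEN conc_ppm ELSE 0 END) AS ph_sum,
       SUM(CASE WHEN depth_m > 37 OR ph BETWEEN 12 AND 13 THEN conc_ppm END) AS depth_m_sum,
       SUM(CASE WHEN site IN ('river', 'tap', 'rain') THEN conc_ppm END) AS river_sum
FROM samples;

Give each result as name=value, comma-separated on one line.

ph_sum=1249, depth_m_sum=1396, river_sum=2062

[ph_sum: ph <= 9 AND site IN ('tap', 'river', 'rain')]
sample_id=9: ✗
sample_id=10: ✓ → 122
sample_id=11: ✗
sample_id=12: ✗
sample_id=13: ✗
sample_id=14: ✗
sample_id=15: ✗
sample_id=16: ✗
sample_id=17: ✗
sample_id=18: ✓ → 465
sample_id=19: ✓ → 602
sample_id=20: ✗
sample_id=21: ✗
sample_id=22: ✓ → 60
ph_sum = 122 + 465 + 602 + 60 = 1249
—
[depth_m_sum: depth_m > 37 OR ph BETWEEN 12 AND 13]
sample_id=9: ✗
sample_id=10: ✗
sample_id=11: ✗
sample_id=12: ✗
sample_id=13: ✓ → 90
sample_id=14: ✗
sample_id=15: ✓ → 561
sample_id=16: ✗
sample_id=17: ✓ → 143
sample_id=18: ✗
sample_id=19: ✓ → 602
sample_id=20: ✗
sample_id=21: ✗
sample_id=22: ✗
depth_m_sum = 90 + 561 + 143 + 602 = 1396
—
[river_sum: site IN ('river', 'tap', 'rain')]
sample_id=9: ✗
sample_id=10: ✓ → 122
sample_id=11: ✗
sample_id=12: ✗
sample_id=13: ✗
sample_id=14: ✗
sample_id=15: ✗
sample_id=16: ✓ → 813
sample_id=17: ✗
sample_id=18: ✓ → 465
sample_id=19: ✓ → 602
sample_id=20: ✗
sample_id=21: ✗
sample_id=22: ✓ → 60
river_sum = 122 + 813 + 465 + 602 + 60 = 2062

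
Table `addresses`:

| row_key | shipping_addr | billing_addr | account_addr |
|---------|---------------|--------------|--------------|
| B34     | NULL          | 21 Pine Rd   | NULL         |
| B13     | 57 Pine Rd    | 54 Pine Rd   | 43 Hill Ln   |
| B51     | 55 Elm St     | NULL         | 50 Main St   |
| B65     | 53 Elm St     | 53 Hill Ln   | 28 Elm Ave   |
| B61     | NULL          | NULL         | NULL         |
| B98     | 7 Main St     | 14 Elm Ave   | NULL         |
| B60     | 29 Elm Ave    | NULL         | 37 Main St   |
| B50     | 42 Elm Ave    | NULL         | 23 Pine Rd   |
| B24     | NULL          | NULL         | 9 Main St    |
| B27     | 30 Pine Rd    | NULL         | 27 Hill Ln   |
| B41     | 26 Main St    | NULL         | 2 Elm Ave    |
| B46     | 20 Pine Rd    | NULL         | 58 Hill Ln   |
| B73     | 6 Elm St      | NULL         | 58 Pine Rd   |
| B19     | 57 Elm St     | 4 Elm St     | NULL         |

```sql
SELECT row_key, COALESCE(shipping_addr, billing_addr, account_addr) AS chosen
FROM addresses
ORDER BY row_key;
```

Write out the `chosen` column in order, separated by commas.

57 Pine Rd, 57 Elm St, 9 Main St, 30 Pine Rd, 21 Pine Rd, 26 Main St, 20 Pine Rd, 42 Elm Ave, 55 Elm St, 29 Elm Ave, NULL, 53 Elm St, 6 Elm St, 7 Main St

row_key=B13: shipping_addr=57 Pine Rd → 57 Pine Rd
row_key=B19: shipping_addr=57 Elm St → 57 Elm St
row_key=B24: shipping_addr=NULL, billing_addr=NULL, account_addr=9 Main St → 9 Main St
row_key=B27: shipping_addr=30 Pine Rd → 30 Pine Rd
row_key=B34: shipping_addr=NULL, billing_addr=21 Pine Rd → 21 Pine Rd
row_key=B41: shipping_addr=26 Main St → 26 Main St
row_key=B46: shipping_addr=20 Pine Rd → 20 Pine Rd
row_key=B50: shipping_addr=42 Elm Ave → 42 Elm Ave
row_key=B51: shipping_addr=55 Elm St → 55 Elm St
row_key=B60: shipping_addr=29 Elm Ave → 29 Elm Ave
row_key=B61: shipping_addr=NULL, billing_addr=NULL, account_addr=NULL (all NULL) → NULL
row_key=B65: shipping_addr=53 Elm St → 53 Elm St
row_key=B73: shipping_addr=6 Elm St → 6 Elm St
row_key=B98: shipping_addr=7 Main St → 7 Main St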